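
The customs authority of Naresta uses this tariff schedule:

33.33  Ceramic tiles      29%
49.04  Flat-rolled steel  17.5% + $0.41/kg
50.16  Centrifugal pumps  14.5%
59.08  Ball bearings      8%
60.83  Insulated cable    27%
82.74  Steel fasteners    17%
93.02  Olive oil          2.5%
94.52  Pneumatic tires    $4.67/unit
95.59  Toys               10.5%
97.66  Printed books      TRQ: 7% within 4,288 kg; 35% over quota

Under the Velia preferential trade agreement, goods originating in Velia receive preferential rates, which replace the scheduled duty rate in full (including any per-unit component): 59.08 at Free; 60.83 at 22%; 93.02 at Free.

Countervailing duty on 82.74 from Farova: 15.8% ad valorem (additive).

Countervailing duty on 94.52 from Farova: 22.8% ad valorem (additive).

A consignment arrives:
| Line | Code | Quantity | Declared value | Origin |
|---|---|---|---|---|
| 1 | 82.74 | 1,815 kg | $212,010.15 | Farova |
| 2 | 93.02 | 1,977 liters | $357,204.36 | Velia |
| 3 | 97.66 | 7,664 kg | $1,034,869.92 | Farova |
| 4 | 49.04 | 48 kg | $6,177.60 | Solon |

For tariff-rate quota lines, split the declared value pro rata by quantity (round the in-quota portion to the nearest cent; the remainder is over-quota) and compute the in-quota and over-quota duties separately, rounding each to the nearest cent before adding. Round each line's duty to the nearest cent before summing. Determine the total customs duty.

$270,722.14

Line 1 (82.74, Farova, 1,815 kg, $212,010.15):
Base rate for 82.74 is 17%.
Additional duty on 82.74 from Farova: +15.8%. Applied ad valorem rate: 17% + 15.8% = 32.8%.
Duty = $212,010.15 × 32.8% = $69,539.33.
Line 2 (93.02, Velia, 1,977 liters, $357,204.36):
Base rate for 93.02 is 2.5%.
Origin Velia qualifies under the Naresta–Velia agreement and 93.02 is covered: preferential rate Free applies instead.
Duty = $357,204.36 × 0% = $0.00.
Line 3 (97.66, Farova, 7,664 kg, $1,034,869.92):
Code 97.66 is under a tariff-rate quota (threshold 4,288 kg). In-quota: 4,288 kg at 7%; over-quota: 3,376 kg at 35%.
Pro-rata value split: in-quota = $1,034,869.92 × 4,288/7,664 = $579,008.64; over-quota = $1,034,869.92 − $579,008.64 = $455,861.28.
In-quota duty = $579,008.64 × 7% = $40,530.60. Over-quota duty = $455,861.28 × 35% = $159,551.45.
Line duty = $40,530.60 + $159,551.45 = $200,082.05.
Line 4 (49.04, Solon, 48 kg, $6,177.60):
Base rate for 49.04 is 17.5% + $0.41/kg.
Duty = $6,177.60 × 17.5% + 48 × $0.41 = $1,100.76.
Total = $69,539.33 + $0.00 + $200,082.05 + $1,100.76 = $270,722.14.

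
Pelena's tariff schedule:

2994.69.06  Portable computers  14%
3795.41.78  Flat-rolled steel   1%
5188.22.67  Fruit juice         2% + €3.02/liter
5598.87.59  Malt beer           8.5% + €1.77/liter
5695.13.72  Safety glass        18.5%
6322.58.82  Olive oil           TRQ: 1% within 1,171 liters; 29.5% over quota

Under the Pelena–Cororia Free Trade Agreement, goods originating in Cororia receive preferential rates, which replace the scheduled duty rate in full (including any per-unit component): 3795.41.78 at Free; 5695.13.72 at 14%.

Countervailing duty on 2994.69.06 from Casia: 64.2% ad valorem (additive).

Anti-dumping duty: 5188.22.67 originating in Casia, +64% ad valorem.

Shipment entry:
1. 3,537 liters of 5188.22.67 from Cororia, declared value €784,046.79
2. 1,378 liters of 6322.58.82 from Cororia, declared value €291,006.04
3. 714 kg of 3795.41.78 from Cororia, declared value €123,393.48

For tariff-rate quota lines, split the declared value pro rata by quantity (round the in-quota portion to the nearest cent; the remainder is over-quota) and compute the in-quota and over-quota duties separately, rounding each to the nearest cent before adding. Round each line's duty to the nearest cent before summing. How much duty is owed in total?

Line 1 (5188.22.67, Cororia, 3,537 liters, €784,046.79):
Base rate for 5188.22.67 is 2% + €3.02/liter.
Origin Cororia is the FTA partner but 5188.22.67 is not on the preference list; base rate stands.
The additional-duty order on 5188.22.67 targets Casia, not Cororia; it does not apply.
Duty = €784,046.79 × 2% + 3,537 × €3.02 = €26,362.68.
Line 2 (6322.58.82, Cororia, 1,378 liters, €291,006.04):
Code 6322.58.82 is under a tariff-rate quota (threshold 1,171 liters). In-quota: 1,171 liters at 1%; over-quota: 207 liters at 29.5%.
Pro-rata value split: in-quota = €291,006.04 × 1,171/1,378 = €247,291.78; over-quota = €291,006.04 − €247,291.78 = €43,714.26.
In-quota duty = €247,291.78 × 1% = €2,472.92. Over-quota duty = €43,714.26 × 29.5% = €12,895.71.
Line duty = €2,472.92 + €12,895.71 = €15,368.63.
Line 3 (3795.41.78, Cororia, 714 kg, €123,393.48):
Base rate for 3795.41.78 is 1%.
Origin Cororia qualifies under the Pelena–Cororia agreement and 3795.41.78 is covered: preferential rate Free applies instead.
Duty = €123,393.48 × 0% = €0.00.
Total = €26,362.68 + €15,368.63 + €0.00 = €41,731.31.

€41,731.31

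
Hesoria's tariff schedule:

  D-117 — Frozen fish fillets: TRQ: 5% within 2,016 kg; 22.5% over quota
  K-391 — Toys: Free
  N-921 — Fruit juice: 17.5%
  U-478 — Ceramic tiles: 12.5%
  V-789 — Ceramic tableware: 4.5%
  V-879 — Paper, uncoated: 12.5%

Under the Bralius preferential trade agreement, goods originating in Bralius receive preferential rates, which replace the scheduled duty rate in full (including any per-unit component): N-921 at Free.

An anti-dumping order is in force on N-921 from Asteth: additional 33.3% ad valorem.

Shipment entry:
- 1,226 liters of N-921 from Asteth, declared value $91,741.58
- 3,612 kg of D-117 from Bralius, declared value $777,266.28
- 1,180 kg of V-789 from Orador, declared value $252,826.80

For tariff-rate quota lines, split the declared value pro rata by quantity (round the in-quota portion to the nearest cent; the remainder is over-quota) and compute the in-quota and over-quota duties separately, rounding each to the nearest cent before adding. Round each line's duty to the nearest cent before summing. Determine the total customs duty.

Line 1 (N-921, Asteth, 1,226 liters, $91,741.58):
Base rate for N-921 is 17.5%.
N-921 has an FTA preferential rate, but origin Asteth is not Bralius; base rate stands.
Additional duty on N-921 from Asteth: +33.3%. Applied ad valorem rate: 17.5% + 33.3% = 50.8%.
Duty = $91,741.58 × 50.8% = $46,604.72.
Line 2 (D-117, Bralius, 3,612 kg, $777,266.28):
Code D-117 is under a tariff-rate quota (threshold 2,016 kg). In-quota: 2,016 kg at 5%; over-quota: 1,596 kg at 22.5%.
Pro-rata value split: in-quota = $777,266.28 × 2,016/3,612 = $433,823.04; over-quota = $777,266.28 − $433,823.04 = $343,443.24.
In-quota duty = $433,823.04 × 5% = $21,691.15. Over-quota duty = $343,443.24 × 22.5% = $77,274.73.
Line duty = $21,691.15 + $77,274.73 = $98,965.88.
Line 3 (V-789, Orador, 1,180 kg, $252,826.80):
Base rate for V-789 is 4.5%.
Duty = $252,826.80 × 4.5% = $11,377.21.
Total = $46,604.72 + $98,965.88 + $11,377.21 = $156,947.81.

$156,947.81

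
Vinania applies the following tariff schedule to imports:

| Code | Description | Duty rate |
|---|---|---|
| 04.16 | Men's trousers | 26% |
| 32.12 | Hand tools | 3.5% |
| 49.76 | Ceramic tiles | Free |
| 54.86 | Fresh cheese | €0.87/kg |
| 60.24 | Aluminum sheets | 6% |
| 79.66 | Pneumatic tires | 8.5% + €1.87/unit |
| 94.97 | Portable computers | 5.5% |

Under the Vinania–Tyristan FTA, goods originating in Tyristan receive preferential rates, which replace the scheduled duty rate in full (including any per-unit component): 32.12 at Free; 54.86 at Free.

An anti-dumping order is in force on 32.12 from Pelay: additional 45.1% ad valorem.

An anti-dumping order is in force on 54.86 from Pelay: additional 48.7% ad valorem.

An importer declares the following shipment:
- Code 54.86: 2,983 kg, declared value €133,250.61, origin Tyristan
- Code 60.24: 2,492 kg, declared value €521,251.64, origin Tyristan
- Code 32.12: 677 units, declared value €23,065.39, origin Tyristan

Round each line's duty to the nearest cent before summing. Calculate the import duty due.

Line 1 (54.86, Tyristan, 2,983 kg, €133,250.61):
Base rate for 54.86 is €0.87/kg.
Origin Tyristan qualifies under the Vinania–Tyristan agreement and 54.86 is covered: preferential rate Free applies instead.
The additional-duty order on 54.86 targets Pelay, not Tyristan; it does not apply.
Duty = €133,250.61 × 0% = €0.00.
Line 2 (60.24, Tyristan, 2,492 kg, €521,251.64):
Base rate for 60.24 is 6%.
Origin Tyristan is the FTA partner but 60.24 is not on the preference list; base rate stands.
Duty = €521,251.64 × 6% = €31,275.10.
Line 3 (32.12, Tyristan, 677 units, €23,065.39):
Base rate for 32.12 is 3.5%.
Origin Tyristan qualifies under the Vinania–Tyristan agreement and 32.12 is covered: preferential rate Free applies instead.
The additional-duty order on 32.12 targets Pelay, not Tyristan; it does not apply.
Duty = €23,065.39 × 0% = €0.00.
Total = €0.00 + €31,275.10 + €0.00 = €31,275.10.

€31,275.10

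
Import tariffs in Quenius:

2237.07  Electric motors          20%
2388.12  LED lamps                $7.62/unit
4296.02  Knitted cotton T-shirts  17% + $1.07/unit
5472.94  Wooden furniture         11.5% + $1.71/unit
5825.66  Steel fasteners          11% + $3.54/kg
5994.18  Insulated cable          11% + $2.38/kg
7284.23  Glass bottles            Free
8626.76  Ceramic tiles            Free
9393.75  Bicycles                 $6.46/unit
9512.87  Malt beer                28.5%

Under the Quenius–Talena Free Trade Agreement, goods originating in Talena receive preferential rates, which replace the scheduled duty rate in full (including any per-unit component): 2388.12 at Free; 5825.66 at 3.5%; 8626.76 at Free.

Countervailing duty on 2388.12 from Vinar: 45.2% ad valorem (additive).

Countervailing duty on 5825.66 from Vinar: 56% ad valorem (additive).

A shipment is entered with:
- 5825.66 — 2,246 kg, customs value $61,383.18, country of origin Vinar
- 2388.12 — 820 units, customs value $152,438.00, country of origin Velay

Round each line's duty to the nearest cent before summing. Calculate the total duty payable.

$55,325.97

Line 1 (5825.66, Vinar, 2,246 kg, $61,383.18):
Base rate for 5825.66 is 11% + $3.54/kg.
5825.66 has an FTA preferential rate, but origin Vinar is not Talena; base rate stands.
Additional duty on 5825.66 from Vinar: +56%. Applied ad valorem rate: 11% + 56% = 67%.
Duty = $61,383.18 × 67% + 2,246 × $3.54 = $49,077.57.
Line 2 (2388.12, Velay, 820 units, $152,438.00):
Base rate for 2388.12 is $7.62/unit.
2388.12 has an FTA preferential rate, but origin Velay is not Talena; base rate stands.
The additional-duty order on 2388.12 targets Vinar, not Velay; it does not apply.
Duty = 820 × $7.62 = $6,248.40.
Total = $49,077.57 + $6,248.40 = $55,325.97.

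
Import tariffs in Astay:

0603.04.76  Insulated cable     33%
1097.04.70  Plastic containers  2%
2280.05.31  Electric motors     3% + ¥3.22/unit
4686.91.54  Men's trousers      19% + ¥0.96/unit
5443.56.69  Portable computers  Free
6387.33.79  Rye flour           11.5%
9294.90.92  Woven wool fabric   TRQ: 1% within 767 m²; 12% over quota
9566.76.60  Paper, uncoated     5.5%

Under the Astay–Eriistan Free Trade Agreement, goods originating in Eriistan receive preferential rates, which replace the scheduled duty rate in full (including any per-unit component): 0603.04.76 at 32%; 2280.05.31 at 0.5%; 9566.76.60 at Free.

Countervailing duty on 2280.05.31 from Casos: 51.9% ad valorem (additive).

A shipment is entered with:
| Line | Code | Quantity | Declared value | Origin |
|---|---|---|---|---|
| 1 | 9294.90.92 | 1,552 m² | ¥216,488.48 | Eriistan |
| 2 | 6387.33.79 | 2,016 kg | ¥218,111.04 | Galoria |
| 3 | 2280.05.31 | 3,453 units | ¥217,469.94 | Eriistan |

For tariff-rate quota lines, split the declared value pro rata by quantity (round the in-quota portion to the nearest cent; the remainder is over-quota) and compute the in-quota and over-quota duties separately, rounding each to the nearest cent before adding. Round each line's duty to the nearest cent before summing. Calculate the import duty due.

Line 1 (9294.90.92, Eriistan, 1,552 m², ¥216,488.48):
Code 9294.90.92 is under a tariff-rate quota (threshold 767 m²). In-quota: 767 m² at 1%; over-quota: 785 m² at 12%.
Pro-rata value split: in-quota = ¥216,488.48 × 767/1,552 = ¥106,988.83; over-quota = ¥216,488.48 − ¥106,988.83 = ¥109,499.65.
In-quota duty = ¥106,988.83 × 1% = ¥1,069.89. Over-quota duty = ¥109,499.65 × 12% = ¥13,139.96.
Line duty = ¥1,069.89 + ¥13,139.96 = ¥14,209.85.
Line 2 (6387.33.79, Galoria, 2,016 kg, ¥218,111.04):
Base rate for 6387.33.79 is 11.5%.
Duty = ¥218,111.04 × 11.5% = ¥25,082.77.
Line 3 (2280.05.31, Eriistan, 3,453 units, ¥217,469.94):
Base rate for 2280.05.31 is 3% + ¥3.22/unit.
Origin Eriistan qualifies under the Astay–Eriistan agreement and 2280.05.31 is covered: preferential rate 0.5% applies instead.
The additional-duty order on 2280.05.31 targets Casos, not Eriistan; it does not apply.
Duty = ¥217,469.94 × 0.5% = ¥1,087.35.
Total = ¥14,209.85 + ¥25,082.77 + ¥1,087.35 = ¥40,379.97.

¥40,379.97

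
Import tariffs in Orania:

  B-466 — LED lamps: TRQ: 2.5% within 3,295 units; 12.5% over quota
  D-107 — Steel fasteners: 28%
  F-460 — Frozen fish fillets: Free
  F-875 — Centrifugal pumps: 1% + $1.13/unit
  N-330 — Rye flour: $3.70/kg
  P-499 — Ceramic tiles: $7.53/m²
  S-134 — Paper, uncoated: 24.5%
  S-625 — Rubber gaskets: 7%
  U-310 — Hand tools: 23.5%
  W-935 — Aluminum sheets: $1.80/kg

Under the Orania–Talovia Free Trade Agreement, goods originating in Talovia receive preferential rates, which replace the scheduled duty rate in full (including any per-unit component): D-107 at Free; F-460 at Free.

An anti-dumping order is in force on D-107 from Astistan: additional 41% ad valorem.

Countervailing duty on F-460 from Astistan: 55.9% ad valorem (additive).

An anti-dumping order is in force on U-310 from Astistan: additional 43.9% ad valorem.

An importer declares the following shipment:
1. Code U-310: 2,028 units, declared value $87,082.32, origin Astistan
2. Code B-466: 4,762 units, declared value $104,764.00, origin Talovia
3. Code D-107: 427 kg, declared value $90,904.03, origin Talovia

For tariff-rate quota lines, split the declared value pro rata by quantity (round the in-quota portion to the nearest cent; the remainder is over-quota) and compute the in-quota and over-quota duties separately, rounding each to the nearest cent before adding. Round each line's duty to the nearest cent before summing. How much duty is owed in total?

Line 1 (U-310, Astistan, 2,028 units, $87,082.32):
Base rate for U-310 is 23.5%.
Additional duty on U-310 from Astistan: +43.9%. Applied ad valorem rate: 23.5% + 43.9% = 67.4%.
Duty = $87,082.32 × 67.4% = $58,693.48.
Line 2 (B-466, Talovia, 4,762 units, $104,764.00):
Code B-466 is under a tariff-rate quota (threshold 3,295 units). In-quota: 3,295 units at 2.5%; over-quota: 1,467 units at 12.5%.
Pro-rata value split: in-quota = $104,764.00 × 3,295/4,762 = $72,490.00; over-quota = $104,764.00 − $72,490.00 = $32,274.00.
In-quota duty = $72,490.00 × 2.5% = $1,812.25. Over-quota duty = $32,274.00 × 12.5% = $4,034.25.
Line duty = $1,812.25 + $4,034.25 = $5,846.50.
Line 3 (D-107, Talovia, 427 kg, $90,904.03):
Base rate for D-107 is 28%.
Origin Talovia qualifies under the Orania–Talovia agreement and D-107 is covered: preferential rate Free applies instead.
The additional-duty order on D-107 targets Astistan, not Talovia; it does not apply.
Duty = $90,904.03 × 0% = $0.00.
Total = $58,693.48 + $5,846.50 + $0.00 = $64,539.98.

$64,539.98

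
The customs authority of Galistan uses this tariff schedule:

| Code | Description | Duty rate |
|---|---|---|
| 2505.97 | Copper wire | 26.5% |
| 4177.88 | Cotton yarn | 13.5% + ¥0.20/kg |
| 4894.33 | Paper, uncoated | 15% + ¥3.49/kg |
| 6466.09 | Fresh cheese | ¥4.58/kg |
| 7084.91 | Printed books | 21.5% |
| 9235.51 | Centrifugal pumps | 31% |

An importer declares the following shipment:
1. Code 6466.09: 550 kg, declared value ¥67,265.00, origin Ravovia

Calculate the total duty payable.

Line 1 (6466.09, Ravovia, 550 kg, ¥67,265.00):
Base rate for 6466.09 is ¥4.58/kg.
Duty = 550 × ¥4.58 = ¥2,519.00.

¥2,519.00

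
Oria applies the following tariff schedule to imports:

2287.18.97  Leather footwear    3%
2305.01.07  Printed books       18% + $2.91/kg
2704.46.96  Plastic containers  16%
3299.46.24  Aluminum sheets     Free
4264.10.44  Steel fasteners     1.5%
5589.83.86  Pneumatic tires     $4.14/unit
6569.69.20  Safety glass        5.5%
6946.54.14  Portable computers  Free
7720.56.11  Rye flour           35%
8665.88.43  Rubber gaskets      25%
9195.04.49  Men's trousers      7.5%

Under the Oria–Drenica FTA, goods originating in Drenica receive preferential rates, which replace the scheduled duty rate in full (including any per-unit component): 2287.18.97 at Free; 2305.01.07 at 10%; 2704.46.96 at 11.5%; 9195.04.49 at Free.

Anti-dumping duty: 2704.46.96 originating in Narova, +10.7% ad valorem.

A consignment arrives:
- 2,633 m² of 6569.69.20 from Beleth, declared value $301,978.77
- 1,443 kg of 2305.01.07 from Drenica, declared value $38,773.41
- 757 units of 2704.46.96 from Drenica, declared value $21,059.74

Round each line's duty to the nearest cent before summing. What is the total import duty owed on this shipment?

$22,908.04

Line 1 (6569.69.20, Beleth, 2,633 m², $301,978.77):
Base rate for 6569.69.20 is 5.5%.
Duty = $301,978.77 × 5.5% = $16,608.83.
Line 2 (2305.01.07, Drenica, 1,443 kg, $38,773.41):
Base rate for 2305.01.07 is 18% + $2.91/kg.
Origin Drenica qualifies under the Oria–Drenica agreement and 2305.01.07 is covered: preferential rate 10% applies instead.
Duty = $38,773.41 × 10% = $3,877.34.
Line 3 (2704.46.96, Drenica, 757 units, $21,059.74):
Base rate for 2704.46.96 is 16%.
Origin Drenica qualifies under the Oria–Drenica agreement and 2704.46.96 is covered: preferential rate 11.5% applies instead.
The additional-duty order on 2704.46.96 targets Narova, not Drenica; it does not apply.
Duty = $21,059.74 × 11.5% = $2,421.87.
Total = $16,608.83 + $3,877.34 + $2,421.87 = $22,908.04.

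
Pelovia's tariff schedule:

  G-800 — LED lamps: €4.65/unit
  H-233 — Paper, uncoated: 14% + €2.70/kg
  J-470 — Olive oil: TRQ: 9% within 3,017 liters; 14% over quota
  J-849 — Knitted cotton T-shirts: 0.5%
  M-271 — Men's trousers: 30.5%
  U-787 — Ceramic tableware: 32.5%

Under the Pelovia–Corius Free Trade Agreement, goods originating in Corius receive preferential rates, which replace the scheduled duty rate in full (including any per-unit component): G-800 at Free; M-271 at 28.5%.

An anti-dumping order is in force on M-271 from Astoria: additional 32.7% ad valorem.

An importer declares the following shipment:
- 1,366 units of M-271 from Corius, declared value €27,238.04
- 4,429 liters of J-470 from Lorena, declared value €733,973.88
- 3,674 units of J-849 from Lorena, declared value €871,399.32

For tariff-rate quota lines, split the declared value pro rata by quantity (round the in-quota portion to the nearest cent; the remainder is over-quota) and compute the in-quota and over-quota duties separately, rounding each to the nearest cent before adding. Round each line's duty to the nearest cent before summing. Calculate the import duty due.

€89,877.32

Line 1 (M-271, Corius, 1,366 units, €27,238.04):
Base rate for M-271 is 30.5%.
Origin Corius qualifies under the Pelovia–Corius agreement and M-271 is covered: preferential rate 28.5% applies instead.
The additional-duty order on M-271 targets Astoria, not Corius; it does not apply.
Duty = €27,238.04 × 28.5% = €7,762.84.
Line 2 (J-470, Lorena, 4,429 liters, €733,973.88):
Code J-470 is under a tariff-rate quota (threshold 3,017 liters). In-quota: 3,017 liters at 9%; over-quota: 1,412 liters at 14%.
Pro-rata value split: in-quota = €733,973.88 × 3,017/4,429 = €499,977.24; over-quota = €733,973.88 − €499,977.24 = €233,996.64.
In-quota duty = €499,977.24 × 9% = €44,997.95. Over-quota duty = €233,996.64 × 14% = €32,759.53.
Line duty = €44,997.95 + €32,759.53 = €77,757.48.
Line 3 (J-849, Lorena, 3,674 units, €871,399.32):
Base rate for J-849 is 0.5%.
Duty = €871,399.32 × 0.5% = €4,357.00.
Total = €7,762.84 + €77,757.48 + €4,357.00 = €89,877.32.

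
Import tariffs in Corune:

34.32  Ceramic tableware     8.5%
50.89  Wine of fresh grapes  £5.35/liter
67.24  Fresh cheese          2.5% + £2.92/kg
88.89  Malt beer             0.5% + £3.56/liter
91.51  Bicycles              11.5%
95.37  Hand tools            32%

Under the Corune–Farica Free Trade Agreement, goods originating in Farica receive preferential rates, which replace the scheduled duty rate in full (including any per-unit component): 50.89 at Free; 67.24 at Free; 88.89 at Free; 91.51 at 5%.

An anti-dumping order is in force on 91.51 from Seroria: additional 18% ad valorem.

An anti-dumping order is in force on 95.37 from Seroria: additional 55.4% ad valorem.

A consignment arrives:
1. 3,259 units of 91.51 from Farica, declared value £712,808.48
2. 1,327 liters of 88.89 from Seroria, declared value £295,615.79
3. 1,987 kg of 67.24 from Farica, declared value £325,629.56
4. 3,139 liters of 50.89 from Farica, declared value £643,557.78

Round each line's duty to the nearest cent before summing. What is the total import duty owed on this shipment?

£41,842.62

Line 1 (91.51, Farica, 3,259 units, £712,808.48):
Base rate for 91.51 is 11.5%.
Origin Farica qualifies under the Corune–Farica agreement and 91.51 is covered: preferential rate 5% applies instead.
The additional-duty order on 91.51 targets Seroria, not Farica; it does not apply.
Duty = £712,808.48 × 5% = £35,640.42.
Line 2 (88.89, Seroria, 1,327 liters, £295,615.79):
Base rate for 88.89 is 0.5% + £3.56/liter.
88.89 has an FTA preferential rate, but origin Seroria is not Farica; base rate stands.
Duty = £295,615.79 × 0.5% + 1,327 × £3.56 = £6,202.20.
Line 3 (67.24, Farica, 1,987 kg, £325,629.56):
Base rate for 67.24 is 2.5% + £2.92/kg.
Origin Farica qualifies under the Corune–Farica agreement and 67.24 is covered: preferential rate Free applies instead.
Duty = £325,629.56 × 0% = £0.00.
Line 4 (50.89, Farica, 3,139 liters, £643,557.78):
Base rate for 50.89 is £5.35/liter.
Origin Farica qualifies under the Corune–Farica agreement and 50.89 is covered: preferential rate Free applies instead.
Duty = £643,557.78 × 0% = £0.00.
Total = £35,640.42 + £6,202.20 + £0.00 + £0.00 = £41,842.62.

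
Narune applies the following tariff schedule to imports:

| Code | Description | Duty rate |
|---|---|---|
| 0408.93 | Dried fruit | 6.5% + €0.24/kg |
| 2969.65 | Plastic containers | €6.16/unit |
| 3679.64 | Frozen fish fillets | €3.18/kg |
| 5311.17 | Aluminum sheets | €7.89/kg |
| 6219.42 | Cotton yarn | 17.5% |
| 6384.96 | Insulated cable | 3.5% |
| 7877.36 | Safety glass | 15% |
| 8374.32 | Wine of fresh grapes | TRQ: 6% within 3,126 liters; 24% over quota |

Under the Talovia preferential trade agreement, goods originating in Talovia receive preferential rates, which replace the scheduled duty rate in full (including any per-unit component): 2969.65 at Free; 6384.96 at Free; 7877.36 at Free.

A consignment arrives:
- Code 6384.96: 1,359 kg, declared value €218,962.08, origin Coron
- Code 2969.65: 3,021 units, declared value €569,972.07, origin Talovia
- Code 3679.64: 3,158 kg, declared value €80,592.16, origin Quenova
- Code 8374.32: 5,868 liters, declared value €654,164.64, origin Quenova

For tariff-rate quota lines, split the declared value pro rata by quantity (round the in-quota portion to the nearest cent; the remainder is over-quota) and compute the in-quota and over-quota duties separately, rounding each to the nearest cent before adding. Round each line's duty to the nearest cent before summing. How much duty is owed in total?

€111,978.06

Line 1 (6384.96, Coron, 1,359 kg, €218,962.08):
Base rate for 6384.96 is 3.5%.
6384.96 has an FTA preferential rate, but origin Coron is not Talovia; base rate stands.
Duty = €218,962.08 × 3.5% = €7,663.67.
Line 2 (2969.65, Talovia, 3,021 units, €569,972.07):
Base rate for 2969.65 is €6.16/unit.
Origin Talovia qualifies under the Narune–Talovia agreement and 2969.65 is covered: preferential rate Free applies instead.
Duty = €569,972.07 × 0% = €0.00.
Line 3 (3679.64, Quenova, 3,158 kg, €80,592.16):
Base rate for 3679.64 is €3.18/kg.
Duty = 3,158 × €3.18 = €10,042.44.
Line 4 (8374.32, Quenova, 5,868 liters, €654,164.64):
Code 8374.32 is under a tariff-rate quota (threshold 3,126 liters). In-quota: 3,126 liters at 6%; over-quota: 2,742 liters at 24%.
Pro-rata value split: in-quota = €654,164.64 × 3,126/5,868 = €348,486.48; over-quota = €654,164.64 − €348,486.48 = €305,678.16.
In-quota duty = €348,486.48 × 6% = €20,909.19. Over-quota duty = €305,678.16 × 24% = €73,362.76.
Line duty = €20,909.19 + €73,362.76 = €94,271.95.
Total = €7,663.67 + €0.00 + €10,042.44 + €94,271.95 = €111,978.06.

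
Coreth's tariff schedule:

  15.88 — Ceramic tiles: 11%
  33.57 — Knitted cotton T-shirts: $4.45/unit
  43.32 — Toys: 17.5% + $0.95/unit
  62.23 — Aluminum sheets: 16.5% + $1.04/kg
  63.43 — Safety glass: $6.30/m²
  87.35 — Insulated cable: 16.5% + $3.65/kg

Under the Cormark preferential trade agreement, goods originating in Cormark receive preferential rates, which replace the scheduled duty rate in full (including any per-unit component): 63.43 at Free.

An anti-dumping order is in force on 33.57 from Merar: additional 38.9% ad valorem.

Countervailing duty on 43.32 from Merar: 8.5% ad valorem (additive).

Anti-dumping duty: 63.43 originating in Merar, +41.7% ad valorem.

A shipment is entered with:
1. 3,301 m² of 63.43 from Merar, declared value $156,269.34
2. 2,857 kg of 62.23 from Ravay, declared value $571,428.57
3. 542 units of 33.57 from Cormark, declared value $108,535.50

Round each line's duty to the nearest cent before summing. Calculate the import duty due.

$185,629.50

Line 1 (63.43, Merar, 3,301 m², $156,269.34):
Base rate for 63.43 is $6.30/m².
63.43 has an FTA preferential rate, but origin Merar is not Cormark; base rate stands.
Additional duty on 63.43 from Merar: +41.7% ad valorem. Applied ad valorem rate = 41.7%.
Duty = $156,269.34 × 41.7% + 3,301 × $6.30 = $85,960.61.
Line 2 (62.23, Ravay, 2,857 kg, $571,428.57):
Base rate for 62.23 is 16.5% + $1.04/kg.
Duty = $571,428.57 × 16.5% + 2,857 × $1.04 = $97,256.99.
Line 3 (33.57, Cormark, 542 units, $108,535.50):
Base rate for 33.57 is $4.45/unit.
Origin Cormark is the FTA partner but 33.57 is not on the preference list; base rate stands.
The additional-duty order on 33.57 targets Merar, not Cormark; it does not apply.
Duty = 542 × $4.45 = $2,411.90.
Total = $85,960.61 + $97,256.99 + $2,411.90 = $185,629.50.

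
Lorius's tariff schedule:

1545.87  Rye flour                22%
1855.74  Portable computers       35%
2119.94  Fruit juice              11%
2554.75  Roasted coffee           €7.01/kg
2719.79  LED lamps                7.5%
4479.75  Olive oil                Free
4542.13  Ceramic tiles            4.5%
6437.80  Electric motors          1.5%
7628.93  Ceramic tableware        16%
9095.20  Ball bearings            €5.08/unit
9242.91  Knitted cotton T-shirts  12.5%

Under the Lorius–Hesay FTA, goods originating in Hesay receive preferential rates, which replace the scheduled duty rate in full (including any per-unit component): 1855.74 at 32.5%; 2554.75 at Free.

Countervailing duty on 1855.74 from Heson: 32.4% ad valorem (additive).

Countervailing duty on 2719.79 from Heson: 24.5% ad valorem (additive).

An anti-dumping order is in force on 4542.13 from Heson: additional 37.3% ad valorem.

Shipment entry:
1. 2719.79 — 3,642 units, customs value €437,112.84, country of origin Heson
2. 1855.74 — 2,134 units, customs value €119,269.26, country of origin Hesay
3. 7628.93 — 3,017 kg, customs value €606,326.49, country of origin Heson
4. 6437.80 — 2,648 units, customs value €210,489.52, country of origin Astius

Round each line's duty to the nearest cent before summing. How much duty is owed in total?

Line 1 (2719.79, Heson, 3,642 units, €437,112.84):
Base rate for 2719.79 is 7.5%.
Additional duty on 2719.79 from Heson: +24.5%. Applied ad valorem rate: 7.5% + 24.5% = 32%.
Duty = €437,112.84 × 32% = €139,876.11.
Line 2 (1855.74, Hesay, 2,134 units, €119,269.26):
Base rate for 1855.74 is 35%.
Origin Hesay qualifies under the Lorius–Hesay agreement and 1855.74 is covered: preferential rate 32.5% applies instead.
The additional-duty order on 1855.74 targets Heson, not Hesay; it does not apply.
Duty = €119,269.26 × 32.5% = €38,762.51.
Line 3 (7628.93, Heson, 3,017 kg, €606,326.49):
Base rate for 7628.93 is 16%.
Duty = €606,326.49 × 16% = €97,012.24.
Line 4 (6437.80, Astius, 2,648 units, €210,489.52):
Base rate for 6437.80 is 1.5%.
Duty = €210,489.52 × 1.5% = €3,157.34.
Total = €139,876.11 + €38,762.51 + €97,012.24 + €3,157.34 = €278,808.20.

€278,808.20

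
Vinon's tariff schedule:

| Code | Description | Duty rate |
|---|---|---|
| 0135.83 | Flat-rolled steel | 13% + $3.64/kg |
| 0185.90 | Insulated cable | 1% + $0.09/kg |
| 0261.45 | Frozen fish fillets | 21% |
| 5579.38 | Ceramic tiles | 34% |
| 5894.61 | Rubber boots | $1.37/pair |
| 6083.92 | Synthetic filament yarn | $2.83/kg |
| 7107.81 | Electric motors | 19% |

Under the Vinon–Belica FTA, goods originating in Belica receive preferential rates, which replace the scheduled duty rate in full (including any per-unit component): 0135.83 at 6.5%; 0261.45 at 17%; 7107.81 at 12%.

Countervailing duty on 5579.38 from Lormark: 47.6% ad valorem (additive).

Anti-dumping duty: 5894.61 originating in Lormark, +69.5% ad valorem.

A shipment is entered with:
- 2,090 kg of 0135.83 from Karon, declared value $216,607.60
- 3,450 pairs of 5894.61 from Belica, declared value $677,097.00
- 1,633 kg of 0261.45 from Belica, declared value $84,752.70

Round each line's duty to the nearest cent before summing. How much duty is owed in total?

$54,901.05

Line 1 (0135.83, Karon, 2,090 kg, $216,607.60):
Base rate for 0135.83 is 13% + $3.64/kg.
0135.83 has an FTA preferential rate, but origin Karon is not Belica; base rate stands.
Duty = $216,607.60 × 13% + 2,090 × $3.64 = $35,766.59.
Line 2 (5894.61, Belica, 3,450 pairs, $677,097.00):
Base rate for 5894.61 is $1.37/pair.
Origin Belica is the FTA partner but 5894.61 is not on the preference list; base rate stands.
The additional-duty order on 5894.61 targets Lormark, not Belica; it does not apply.
Duty = 3,450 × $1.37 = $4,726.50.
Line 3 (0261.45, Belica, 1,633 kg, $84,752.70):
Base rate for 0261.45 is 21%.
Origin Belica qualifies under the Vinon–Belica agreement and 0261.45 is covered: preferential rate 17% applies instead.
Duty = $84,752.70 × 17% = $14,407.96.
Total = $35,766.59 + $4,726.50 + $14,407.96 = $54,901.05.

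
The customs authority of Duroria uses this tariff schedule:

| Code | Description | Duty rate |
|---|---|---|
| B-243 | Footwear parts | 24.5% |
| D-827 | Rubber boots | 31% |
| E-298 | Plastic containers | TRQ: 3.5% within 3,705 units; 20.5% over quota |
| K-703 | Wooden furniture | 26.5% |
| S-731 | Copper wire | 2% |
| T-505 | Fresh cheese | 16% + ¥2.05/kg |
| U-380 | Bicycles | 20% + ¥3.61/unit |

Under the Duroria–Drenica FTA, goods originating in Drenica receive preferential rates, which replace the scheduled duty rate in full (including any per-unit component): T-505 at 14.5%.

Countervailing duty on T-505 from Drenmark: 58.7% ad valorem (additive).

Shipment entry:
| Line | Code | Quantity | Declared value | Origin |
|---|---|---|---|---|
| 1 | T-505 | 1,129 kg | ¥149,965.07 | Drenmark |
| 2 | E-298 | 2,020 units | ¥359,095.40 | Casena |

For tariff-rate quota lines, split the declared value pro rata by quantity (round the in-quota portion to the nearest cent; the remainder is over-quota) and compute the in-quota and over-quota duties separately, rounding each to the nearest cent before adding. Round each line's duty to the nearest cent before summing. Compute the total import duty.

Line 1 (T-505, Drenmark, 1,129 kg, ¥149,965.07):
Base rate for T-505 is 16% + ¥2.05/kg.
T-505 has an FTA preferential rate, but origin Drenmark is not Drenica; base rate stands.
Additional duty on T-505 from Drenmark: +58.7%. Applied ad valorem rate: 16% + 58.7% = 74.7%.
Duty = ¥149,965.07 × 74.7% + 1,129 × ¥2.05 = ¥114,338.36.
Line 2 (E-298, Casena, 2,020 units, ¥359,095.40):
Code E-298 is under a tariff-rate quota (threshold 3,705 units). Quantity 2,020 units is within the quota, so the in-quota rate 3.5% applies to the full value.
Duty = ¥359,095.40 × 3.5% = ¥12,568.34.
Total = ¥114,338.36 + ¥12,568.34 = ¥126,906.70.

¥126,906.70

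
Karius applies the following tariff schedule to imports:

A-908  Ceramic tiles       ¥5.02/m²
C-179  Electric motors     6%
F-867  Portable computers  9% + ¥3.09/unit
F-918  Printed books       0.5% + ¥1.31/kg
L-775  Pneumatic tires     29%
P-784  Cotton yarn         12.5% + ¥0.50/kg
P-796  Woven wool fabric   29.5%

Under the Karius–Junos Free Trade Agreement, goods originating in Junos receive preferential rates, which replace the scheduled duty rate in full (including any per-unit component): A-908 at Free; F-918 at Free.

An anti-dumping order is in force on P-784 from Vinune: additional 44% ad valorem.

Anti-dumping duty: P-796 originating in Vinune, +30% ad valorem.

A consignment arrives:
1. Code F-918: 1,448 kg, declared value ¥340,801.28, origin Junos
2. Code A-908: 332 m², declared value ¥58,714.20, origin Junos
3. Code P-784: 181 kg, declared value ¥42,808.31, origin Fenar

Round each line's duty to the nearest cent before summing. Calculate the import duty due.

¥5,441.54

Line 1 (F-918, Junos, 1,448 kg, ¥340,801.28):
Base rate for F-918 is 0.5% + ¥1.31/kg.
Origin Junos qualifies under the Karius–Junos agreement and F-918 is covered: preferential rate Free applies instead.
Duty = ¥340,801.28 × 0% = ¥0.00.
Line 2 (A-908, Junos, 332 m², ¥58,714.20):
Base rate for A-908 is ¥5.02/m².
Origin Junos qualifies under the Karius–Junos agreement and A-908 is covered: preferential rate Free applies instead.
Duty = ¥58,714.20 × 0% = ¥0.00.
Line 3 (P-784, Fenar, 181 kg, ¥42,808.31):
Base rate for P-784 is 12.5% + ¥0.50/kg.
The additional-duty order on P-784 targets Vinune, not Fenar; it does not apply.
Duty = ¥42,808.31 × 12.5% + 181 × ¥0.50 = ¥5,441.54.
Total = ¥0.00 + ¥0.00 + ¥5,441.54 = ¥5,441.54.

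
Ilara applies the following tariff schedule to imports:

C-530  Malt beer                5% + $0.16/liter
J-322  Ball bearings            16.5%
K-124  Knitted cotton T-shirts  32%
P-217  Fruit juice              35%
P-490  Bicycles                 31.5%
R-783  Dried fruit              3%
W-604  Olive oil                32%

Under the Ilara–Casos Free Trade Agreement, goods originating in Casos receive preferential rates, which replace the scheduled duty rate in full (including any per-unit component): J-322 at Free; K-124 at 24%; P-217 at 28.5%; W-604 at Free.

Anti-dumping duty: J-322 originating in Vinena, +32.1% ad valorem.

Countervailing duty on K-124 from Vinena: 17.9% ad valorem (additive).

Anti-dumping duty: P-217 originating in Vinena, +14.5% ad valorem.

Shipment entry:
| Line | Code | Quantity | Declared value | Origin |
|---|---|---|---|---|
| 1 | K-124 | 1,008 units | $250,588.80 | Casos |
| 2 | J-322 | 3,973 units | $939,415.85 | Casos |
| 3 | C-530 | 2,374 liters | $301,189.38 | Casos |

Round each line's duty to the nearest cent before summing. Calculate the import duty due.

$75,580.62

Line 1 (K-124, Casos, 1,008 units, $250,588.80):
Base rate for K-124 is 32%.
Origin Casos qualifies under the Ilara–Casos agreement and K-124 is covered: preferential rate 24% applies instead.
The additional-duty order on K-124 targets Vinena, not Casos; it does not apply.
Duty = $250,588.80 × 24% = $60,141.31.
Line 2 (J-322, Casos, 3,973 units, $939,415.85):
Base rate for J-322 is 16.5%.
Origin Casos qualifies under the Ilara–Casos agreement and J-322 is covered: preferential rate Free applies instead.
The additional-duty order on J-322 targets Vinena, not Casos; it does not apply.
Duty = $939,415.85 × 0% = $0.00.
Line 3 (C-530, Casos, 2,374 liters, $301,189.38):
Base rate for C-530 is 5% + $0.16/liter.
Origin Casos is the FTA partner but C-530 is not on the preference list; base rate stands.
Duty = $301,189.38 × 5% + 2,374 × $0.16 = $15,439.31.
Total = $60,141.31 + $0.00 + $15,439.31 = $75,580.62.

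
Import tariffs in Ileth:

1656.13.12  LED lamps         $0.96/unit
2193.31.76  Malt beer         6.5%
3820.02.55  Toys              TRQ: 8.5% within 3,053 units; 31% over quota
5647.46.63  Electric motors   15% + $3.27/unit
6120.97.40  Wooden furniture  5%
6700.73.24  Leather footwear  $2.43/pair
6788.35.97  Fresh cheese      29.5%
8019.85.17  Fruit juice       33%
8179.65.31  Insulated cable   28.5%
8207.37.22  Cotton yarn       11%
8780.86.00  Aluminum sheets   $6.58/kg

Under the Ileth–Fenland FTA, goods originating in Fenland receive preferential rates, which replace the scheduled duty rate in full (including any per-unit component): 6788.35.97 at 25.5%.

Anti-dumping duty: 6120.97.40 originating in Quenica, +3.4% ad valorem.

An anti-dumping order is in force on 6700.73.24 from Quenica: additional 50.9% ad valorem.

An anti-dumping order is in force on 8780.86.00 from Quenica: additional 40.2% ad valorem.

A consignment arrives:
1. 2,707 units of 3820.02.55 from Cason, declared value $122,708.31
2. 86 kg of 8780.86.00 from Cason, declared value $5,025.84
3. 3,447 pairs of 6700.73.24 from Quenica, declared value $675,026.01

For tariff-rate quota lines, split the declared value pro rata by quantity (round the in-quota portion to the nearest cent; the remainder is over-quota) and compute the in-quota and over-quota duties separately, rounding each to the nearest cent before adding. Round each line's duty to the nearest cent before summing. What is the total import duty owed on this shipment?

$362,960.54

Line 1 (3820.02.55, Cason, 2,707 units, $122,708.31):
Code 3820.02.55 is under a tariff-rate quota (threshold 3,053 units). Quantity 2,707 units is within the quota, so the in-quota rate 8.5% applies to the full value.
Duty = $122,708.31 × 8.5% = $10,430.21.
Line 2 (8780.86.00, Cason, 86 kg, $5,025.84):
Base rate for 8780.86.00 is $6.58/kg.
The additional-duty order on 8780.86.00 targets Quenica, not Cason; it does not apply.
Duty = 86 × $6.58 = $565.88.
Line 3 (6700.73.24, Quenica, 3,447 pairs, $675,026.01):
Base rate for 6700.73.24 is $2.43/pair.
Additional duty on 6700.73.24 from Quenica: +50.9% ad valorem. Applied ad valorem rate = 50.9%.
Duty = $675,026.01 × 50.9% + 3,447 × $2.43 = $351,964.45.
Total = $10,430.21 + $565.88 + $351,964.45 = $362,960.54.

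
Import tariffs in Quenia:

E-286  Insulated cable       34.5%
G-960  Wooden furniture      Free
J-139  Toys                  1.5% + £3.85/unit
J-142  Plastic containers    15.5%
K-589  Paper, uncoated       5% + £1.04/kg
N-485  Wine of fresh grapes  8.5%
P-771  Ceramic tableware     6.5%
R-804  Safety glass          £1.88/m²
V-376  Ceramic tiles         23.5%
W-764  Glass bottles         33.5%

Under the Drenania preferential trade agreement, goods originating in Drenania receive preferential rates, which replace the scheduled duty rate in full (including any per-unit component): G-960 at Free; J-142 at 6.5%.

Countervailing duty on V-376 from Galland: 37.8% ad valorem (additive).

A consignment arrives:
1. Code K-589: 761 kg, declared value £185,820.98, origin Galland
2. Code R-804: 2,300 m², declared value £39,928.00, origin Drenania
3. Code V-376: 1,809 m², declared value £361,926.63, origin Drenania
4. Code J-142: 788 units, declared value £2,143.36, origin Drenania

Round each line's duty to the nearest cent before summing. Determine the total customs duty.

£99,598.57

Line 1 (K-589, Galland, 761 kg, £185,820.98):
Base rate for K-589 is 5% + £1.04/kg.
Duty = £185,820.98 × 5% + 761 × £1.04 = £10,082.49.
Line 2 (R-804, Drenania, 2,300 m², £39,928.00):
Base rate for R-804 is £1.88/m².
Origin Drenania is the FTA partner but R-804 is not on the preference list; base rate stands.
Duty = 2,300 × £1.88 = £4,324.00.
Line 3 (V-376, Drenania, 1,809 m², £361,926.63):
Base rate for V-376 is 23.5%.
Origin Drenania is the FTA partner but V-376 is not on the preference list; base rate stands.
The additional-duty order on V-376 targets Galland, not Drenania; it does not apply.
Duty = £361,926.63 × 23.5% = £85,052.76.
Line 4 (J-142, Drenania, 788 units, £2,143.36):
Base rate for J-142 is 15.5%.
Origin Drenania qualifies under the Quenia–Drenania agreement and J-142 is covered: preferential rate 6.5% applies instead.
Duty = £2,143.36 × 6.5% = £139.32.
Total = £10,082.49 + £4,324.00 + £85,052.76 + £139.32 = £99,598.57.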